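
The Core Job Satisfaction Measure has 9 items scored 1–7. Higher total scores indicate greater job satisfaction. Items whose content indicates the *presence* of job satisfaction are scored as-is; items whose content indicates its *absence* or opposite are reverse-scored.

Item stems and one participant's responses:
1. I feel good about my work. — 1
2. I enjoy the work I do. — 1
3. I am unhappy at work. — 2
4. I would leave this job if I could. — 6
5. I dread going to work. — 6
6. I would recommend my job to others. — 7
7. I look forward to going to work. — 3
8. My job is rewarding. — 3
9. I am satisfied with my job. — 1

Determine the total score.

26

Items 3, 4, 5 describe the absence/opposite of job satisfaction → reverse-score.
on a 1–7 scale, reversed = 8 − raw.
  item 1: 1
  item 2: 1
  item 3: 8 − 2 = 6
  item 4: 8 − 6 = 2
  item 5: 8 − 6 = 2
  item 6: 7
  item 7: 3
  item 8: 3
  item 9: 1
Total = 1 + 1 + 6 + 2 + 2 + 7 + 3 + 3 + 1 = 26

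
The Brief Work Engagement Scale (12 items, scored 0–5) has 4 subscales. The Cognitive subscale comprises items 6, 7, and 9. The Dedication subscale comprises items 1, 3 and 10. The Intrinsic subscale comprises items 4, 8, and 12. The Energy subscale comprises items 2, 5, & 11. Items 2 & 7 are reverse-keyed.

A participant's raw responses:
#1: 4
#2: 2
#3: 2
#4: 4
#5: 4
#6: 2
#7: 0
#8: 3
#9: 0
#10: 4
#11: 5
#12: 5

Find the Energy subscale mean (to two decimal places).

Energy items: 2, 5, 11.
Of these, item 2 is reverse-keyed; reverse-coded value = 5 − response.
  item 2: 5 − 2 = 3
  item 5: 4
  item 11: 5
Sum = 3 + 4 + 5 = 12
Mean = 12 / 3 = 4.00

4.00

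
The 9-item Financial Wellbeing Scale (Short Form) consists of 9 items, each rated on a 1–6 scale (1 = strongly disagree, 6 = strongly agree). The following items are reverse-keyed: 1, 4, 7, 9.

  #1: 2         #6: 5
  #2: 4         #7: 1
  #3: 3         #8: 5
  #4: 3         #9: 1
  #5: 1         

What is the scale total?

39

Reversing items 1, 4, 7, & 9 with 7 − raw:
Total = (7−2) + 4 + 3 + (7−3) + 1 + 5 + (7−1) + 5 + (7−1)
      = 5 + 4 + 3 + 4 + 1 + 5 + 6 + 5 + 6 = 39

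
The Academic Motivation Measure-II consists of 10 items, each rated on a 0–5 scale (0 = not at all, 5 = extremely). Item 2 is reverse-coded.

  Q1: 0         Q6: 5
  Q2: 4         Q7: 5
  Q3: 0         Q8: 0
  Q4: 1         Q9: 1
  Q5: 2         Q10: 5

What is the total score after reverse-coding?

Raw sum = 23. Reverse-coded items: 2; their raw sum = 4.
Each reversal replaces raw with 5 − raw, changing the total by 5 − 2·raw per item.
Total = 23 + 1·5 − 2·4 = 23 + 5 − 8 = 20

20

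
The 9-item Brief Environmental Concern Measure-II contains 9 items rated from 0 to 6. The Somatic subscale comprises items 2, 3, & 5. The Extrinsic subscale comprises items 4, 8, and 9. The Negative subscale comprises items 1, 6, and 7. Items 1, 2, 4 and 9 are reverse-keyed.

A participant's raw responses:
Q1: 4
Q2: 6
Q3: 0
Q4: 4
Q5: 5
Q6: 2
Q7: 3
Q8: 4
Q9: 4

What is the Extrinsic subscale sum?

8

Extrinsic items: 4, 8, 9.
Of these, items 4 & 9 are reverse-keyed; reverse-coded value = 6 − response.
  item 4: 6 − 4 = 2
  item 8: 4
  item 9: 6 − 4 = 2
Sum = 2 + 4 + 2 = 8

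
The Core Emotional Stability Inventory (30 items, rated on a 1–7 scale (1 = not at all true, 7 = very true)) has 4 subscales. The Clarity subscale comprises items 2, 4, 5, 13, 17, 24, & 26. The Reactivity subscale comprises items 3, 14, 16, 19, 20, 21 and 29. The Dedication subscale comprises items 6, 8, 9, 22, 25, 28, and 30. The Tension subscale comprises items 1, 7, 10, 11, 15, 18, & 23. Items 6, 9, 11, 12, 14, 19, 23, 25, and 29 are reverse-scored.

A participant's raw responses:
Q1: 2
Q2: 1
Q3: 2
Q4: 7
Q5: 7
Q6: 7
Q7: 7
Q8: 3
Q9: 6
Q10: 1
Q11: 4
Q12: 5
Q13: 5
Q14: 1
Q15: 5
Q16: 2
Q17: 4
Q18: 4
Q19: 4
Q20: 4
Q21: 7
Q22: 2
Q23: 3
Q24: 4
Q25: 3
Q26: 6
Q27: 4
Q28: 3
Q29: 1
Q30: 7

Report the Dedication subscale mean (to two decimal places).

Dedication items: 6, 8, 9, 22, 25, 28, 30.
Of these, items 6, 9, & 25 are reverse-scored; reversed = (1+7) − raw = 8 − raw.
  item 6: 8 − 7 = 1
  item 8: 3
  item 9: 8 − 6 = 2
  item 22: 2
  item 25: 8 − 3 = 5
  item 28: 3
  item 30: 7
Sum = 1 + 3 + 2 + 2 + 5 + 3 + 7 = 23
Mean = 23 / 7 = 3.29

3.29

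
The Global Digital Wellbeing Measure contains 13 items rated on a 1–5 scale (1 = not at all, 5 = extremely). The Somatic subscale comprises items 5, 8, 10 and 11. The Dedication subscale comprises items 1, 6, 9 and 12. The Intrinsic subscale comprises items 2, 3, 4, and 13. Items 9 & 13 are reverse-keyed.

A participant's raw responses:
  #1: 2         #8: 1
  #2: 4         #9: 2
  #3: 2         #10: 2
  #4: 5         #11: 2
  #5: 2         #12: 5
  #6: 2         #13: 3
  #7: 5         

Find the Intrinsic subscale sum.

14

Intrinsic items: 2, 3, 4, 13.
Of these, item 13 is reverse-keyed; on a 1–5 scale, reversed = 6 − raw.
  item 2: 4
  item 3: 2
  item 4: 5
  item 13: 6 − 3 = 3
Sum = 4 + 2 + 5 + 3 = 14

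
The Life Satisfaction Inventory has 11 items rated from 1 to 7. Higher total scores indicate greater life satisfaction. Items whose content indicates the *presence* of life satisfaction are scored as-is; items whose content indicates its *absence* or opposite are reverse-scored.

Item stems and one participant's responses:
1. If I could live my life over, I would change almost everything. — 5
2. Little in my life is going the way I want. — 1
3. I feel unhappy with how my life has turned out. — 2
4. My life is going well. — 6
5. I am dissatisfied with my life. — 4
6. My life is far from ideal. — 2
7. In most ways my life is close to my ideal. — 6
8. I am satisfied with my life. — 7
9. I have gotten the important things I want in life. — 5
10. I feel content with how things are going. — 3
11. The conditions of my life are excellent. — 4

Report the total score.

57

Items 1, 2, 3, 5, 6 describe the absence/opposite of life satisfaction → reverse-score.
on a 1–7 scale, reversed = 8 − raw.
  item 1: 8 − 5 = 3
  item 2: 8 − 1 = 7
  item 3: 8 − 2 = 6
  item 4: 6
  item 5: 8 − 4 = 4
  item 6: 8 − 2 = 6
  item 7: 6
  item 8: 7
  item 9: 5
  item 10: 3
  item 11: 4
Total = 3 + 7 + 6 + 6 + 4 + 6 + 6 + 7 + 5 + 3 + 4 = 57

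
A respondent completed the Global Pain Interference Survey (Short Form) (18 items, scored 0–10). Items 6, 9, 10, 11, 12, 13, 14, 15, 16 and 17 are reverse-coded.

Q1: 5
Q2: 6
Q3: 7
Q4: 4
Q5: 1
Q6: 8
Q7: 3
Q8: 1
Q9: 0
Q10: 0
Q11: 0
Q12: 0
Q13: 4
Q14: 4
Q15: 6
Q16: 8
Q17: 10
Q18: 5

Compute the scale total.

92

Apply reverse scoring (on a 0–10 scale, reversed = 10 − raw):
  item 6: 10 − 8 = 2
  item 9: 10 − 0 = 10
  item 10: 10 − 0 = 10
  item 11: 10 − 0 = 10
  item 12: 10 − 0 = 10
  item 13: 10 − 4 = 6
  item 14: 10 − 4 = 6
  item 15: 10 − 6 = 4
  item 16: 10 − 8 = 2
  item 17: 10 − 10 = 0
Scored responses: 5, 6, 7, 4, 1, 2, 3, 1, 10, 10, 10, 10, 6, 6, 4, 2, 0, 5
Total = 5 + 6 + 7 + 4 + 1 + 2 + 3 + 1 + 10 + 10 + 10 + 10 + 6 + 6 + 4 + 2 + 0 + 5 = 92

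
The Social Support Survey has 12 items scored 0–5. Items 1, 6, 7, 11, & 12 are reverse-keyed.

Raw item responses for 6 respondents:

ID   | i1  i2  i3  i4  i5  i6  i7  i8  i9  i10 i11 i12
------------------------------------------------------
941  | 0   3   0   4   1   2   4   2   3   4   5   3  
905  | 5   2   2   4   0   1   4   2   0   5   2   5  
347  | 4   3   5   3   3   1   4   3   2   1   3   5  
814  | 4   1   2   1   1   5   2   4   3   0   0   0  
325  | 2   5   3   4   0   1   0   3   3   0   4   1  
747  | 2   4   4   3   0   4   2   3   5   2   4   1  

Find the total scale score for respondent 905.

23

Respondent 905 raw: 5, 2, 2, 4, 0, 1, 4, 2, 0, 5, 2, 5.
Reverse-coded (on a 0–5 scale, reversed = 5 − raw):
  item 1: 5 − 5 = 0
  item 2: 2
  item 3: 2
  item 4: 4
  item 5: 0
  item 6: 5 − 1 = 4
  item 7: 5 − 4 = 1
  item 8: 2
  item 9: 0
  item 10: 5
  item 11: 5 − 2 = 3
  item 12: 5 − 5 = 0
Sum = 0 + 2 + 2 + 4 + 0 + 4 + 1 + 2 + 0 + 5 + 3 + 0 = 23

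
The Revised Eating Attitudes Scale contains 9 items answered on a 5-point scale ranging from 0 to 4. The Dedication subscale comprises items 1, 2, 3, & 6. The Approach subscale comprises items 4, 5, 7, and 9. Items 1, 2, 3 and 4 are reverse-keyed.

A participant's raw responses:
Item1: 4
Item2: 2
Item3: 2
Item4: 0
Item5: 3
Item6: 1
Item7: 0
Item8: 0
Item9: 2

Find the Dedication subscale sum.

Dedication items: 1, 2, 3, 6.
Of these, items 1, 2 and 3 are reverse-keyed; reverse-coded value = 4 − response.
  item 1: 4 − 4 = 0
  item 2: 4 − 2 = 2
  item 3: 4 − 2 = 2
  item 6: 1
Sum = 0 + 2 + 2 + 1 = 5

5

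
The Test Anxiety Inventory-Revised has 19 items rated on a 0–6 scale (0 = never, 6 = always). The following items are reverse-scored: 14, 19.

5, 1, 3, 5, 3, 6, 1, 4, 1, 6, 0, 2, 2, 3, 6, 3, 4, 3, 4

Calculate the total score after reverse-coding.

60

Raw sum = 62. Reverse-scored items: 14, 19; their raw sum = 7.
Each reversal replaces raw with 6 − raw, changing the total by 6 − 2·raw per item.
Total = 62 + 2·6 − 2·7 = 62 + 12 − 14 = 60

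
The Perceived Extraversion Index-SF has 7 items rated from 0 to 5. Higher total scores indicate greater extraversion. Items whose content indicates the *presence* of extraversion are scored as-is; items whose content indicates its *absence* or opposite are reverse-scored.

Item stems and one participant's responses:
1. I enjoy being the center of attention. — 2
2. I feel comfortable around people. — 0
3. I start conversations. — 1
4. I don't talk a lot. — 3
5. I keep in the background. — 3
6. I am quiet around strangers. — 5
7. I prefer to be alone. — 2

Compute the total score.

Items 4, 5, 6, 7 describe the absence/opposite of extraversion → reverse-score.
reversed = (0+5) − raw = 5 − raw.
  item 1: 2
  item 2: 0
  item 3: 1
  item 4: 5 − 3 = 2
  item 5: 5 − 3 = 2
  item 6: 5 − 5 = 0
  item 7: 5 − 2 = 3
Total = 2 + 0 + 1 + 2 + 2 + 0 + 3 = 10

10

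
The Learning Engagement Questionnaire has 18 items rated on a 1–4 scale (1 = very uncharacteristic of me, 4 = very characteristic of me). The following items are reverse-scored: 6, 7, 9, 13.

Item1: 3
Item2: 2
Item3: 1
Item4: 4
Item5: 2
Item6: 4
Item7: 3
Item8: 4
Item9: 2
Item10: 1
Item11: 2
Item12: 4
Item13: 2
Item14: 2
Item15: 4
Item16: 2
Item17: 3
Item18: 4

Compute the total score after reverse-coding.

Reverse-scored items use 5 − raw:
  item 6: 5 − 4 = 1
  item 7: 5 − 3 = 2
  item 9: 5 − 2 = 3
  item 13: 5 − 2 = 3
Scored responses: 3, 2, 1, 4, 2, 1, 2, 4, 3, 1, 2, 4, 3, 2, 4, 2, 3, 4
Total = 3 + 2 + 1 + 4 + 2 + 1 + 2 + 4 + 3 + 1 + 2 + 4 + 3 + 2 + 4 + 2 + 3 + 4 = 47

47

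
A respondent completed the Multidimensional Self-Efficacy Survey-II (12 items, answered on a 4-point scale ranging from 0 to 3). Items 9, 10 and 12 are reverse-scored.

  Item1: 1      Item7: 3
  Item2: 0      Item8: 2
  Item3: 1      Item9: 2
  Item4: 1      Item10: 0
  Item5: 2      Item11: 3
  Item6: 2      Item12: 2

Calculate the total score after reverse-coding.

Raw sum = 19. Reverse-scored items: 9, 10, 12; their raw sum = 4.
Each reversal replaces raw with 3 − raw, changing the total by 3 − 2·raw per item.
Total = 19 + 3·3 − 2·4 = 19 + 9 − 8 = 20

20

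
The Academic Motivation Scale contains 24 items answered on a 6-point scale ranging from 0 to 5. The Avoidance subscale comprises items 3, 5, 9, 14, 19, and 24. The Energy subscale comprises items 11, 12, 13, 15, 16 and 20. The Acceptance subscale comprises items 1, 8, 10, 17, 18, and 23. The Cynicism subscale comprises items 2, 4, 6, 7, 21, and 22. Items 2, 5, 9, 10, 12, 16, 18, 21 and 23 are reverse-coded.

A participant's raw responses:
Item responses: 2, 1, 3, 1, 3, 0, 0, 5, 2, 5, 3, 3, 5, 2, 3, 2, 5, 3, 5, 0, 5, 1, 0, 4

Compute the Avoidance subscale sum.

19

Avoidance items: 3, 5, 9, 14, 19, 24.
Of these, items 5 and 9 are reverse-coded; reversed = (0+5) − raw = 5 − raw.
  item 3: 3
  item 5: 5 − 3 = 2
  item 9: 5 − 2 = 3
  item 14: 2
  item 19: 5
  item 24: 4
Sum = 3 + 2 + 3 + 2 + 5 + 4 = 19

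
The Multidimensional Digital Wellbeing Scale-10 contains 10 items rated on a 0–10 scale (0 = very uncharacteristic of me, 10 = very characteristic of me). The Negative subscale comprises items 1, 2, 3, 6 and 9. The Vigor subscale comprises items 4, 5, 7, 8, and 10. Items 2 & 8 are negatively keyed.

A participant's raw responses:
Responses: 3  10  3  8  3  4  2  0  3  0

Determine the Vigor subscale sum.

23

Vigor items: 4, 5, 7, 8, 10.
Of these, item 8 is negatively keyed; reversed = (0+10) − raw = 10 − raw.
  item 4: 8
  item 5: 3
  item 7: 2
  item 8: 10 − 0 = 10
  item 10: 0
Sum = 8 + 3 + 2 + 10 + 0 = 23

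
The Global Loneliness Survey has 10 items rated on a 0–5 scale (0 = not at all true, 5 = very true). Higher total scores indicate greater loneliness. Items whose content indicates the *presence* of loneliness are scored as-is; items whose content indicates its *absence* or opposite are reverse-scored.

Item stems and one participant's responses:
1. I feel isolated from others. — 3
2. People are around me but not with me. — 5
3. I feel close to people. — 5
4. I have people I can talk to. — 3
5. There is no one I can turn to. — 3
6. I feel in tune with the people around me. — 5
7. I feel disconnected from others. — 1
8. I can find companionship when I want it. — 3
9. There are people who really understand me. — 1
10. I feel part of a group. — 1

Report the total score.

Items 3, 4, 6, 8, 9, 10 describe the absence/opposite of loneliness → reverse-score.
reversed = (0+5) − raw = 5 − raw.
  item 1: 3
  item 2: 5
  item 3: 5 − 5 = 0
  item 4: 5 − 3 = 2
  item 5: 3
  item 6: 5 − 5 = 0
  item 7: 1
  item 8: 5 − 3 = 2
  item 9: 5 − 1 = 4
  item 10: 5 − 1 = 4
Total = 3 + 5 + 0 + 2 + 3 + 0 + 1 + 2 + 4 + 4 = 24

24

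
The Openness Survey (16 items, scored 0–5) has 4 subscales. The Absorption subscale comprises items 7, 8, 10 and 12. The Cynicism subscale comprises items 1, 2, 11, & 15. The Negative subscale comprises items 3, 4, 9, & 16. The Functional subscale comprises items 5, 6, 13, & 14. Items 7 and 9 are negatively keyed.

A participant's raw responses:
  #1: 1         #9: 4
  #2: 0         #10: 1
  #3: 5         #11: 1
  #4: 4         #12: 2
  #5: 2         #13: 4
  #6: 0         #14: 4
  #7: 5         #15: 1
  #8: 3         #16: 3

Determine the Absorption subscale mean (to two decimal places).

Absorption items: 7, 8, 10, 12.
Of these, item 7 is negatively keyed; on a 0–5 scale, reversed = 5 − raw.
  item 7: 5 − 5 = 0
  item 8: 3
  item 10: 1
  item 12: 2
Sum = 0 + 3 + 1 + 2 = 6
Mean = 6 / 4 = 1.50

1.50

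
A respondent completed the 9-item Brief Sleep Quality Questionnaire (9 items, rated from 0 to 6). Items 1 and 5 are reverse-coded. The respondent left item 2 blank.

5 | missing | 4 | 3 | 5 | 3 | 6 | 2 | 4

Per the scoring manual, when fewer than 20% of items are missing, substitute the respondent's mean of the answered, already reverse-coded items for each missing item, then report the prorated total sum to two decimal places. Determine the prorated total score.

27.00

Reverse-coded (reversed = (0+6) − raw = 6 − raw):
  item 1: 6 − 5 = 1
  item 5: 6 − 5 = 1
Completed scored items (8 of 9): 1, 4, 3, 1, 3, 6, 2, 4; sum = 24.
Person mean = 24 / 8 ≈ 3.0000
Prorated total = (24 / 8) × 9 = 27.00 (to 2 dp)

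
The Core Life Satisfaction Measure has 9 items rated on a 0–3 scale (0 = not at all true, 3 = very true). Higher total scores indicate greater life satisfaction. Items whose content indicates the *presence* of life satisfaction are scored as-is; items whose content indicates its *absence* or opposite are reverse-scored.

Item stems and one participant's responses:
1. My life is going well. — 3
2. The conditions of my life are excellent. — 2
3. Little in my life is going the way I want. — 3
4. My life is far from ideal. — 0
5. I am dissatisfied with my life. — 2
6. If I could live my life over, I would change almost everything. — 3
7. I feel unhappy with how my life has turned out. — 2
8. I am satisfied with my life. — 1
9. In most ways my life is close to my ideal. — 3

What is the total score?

Items 3, 4, 5, 6, 7 describe the absence/opposite of life satisfaction → reverse-score.
on a 0–3 scale, reversed = 3 − raw.
  item 1: 3
  item 2: 2
  item 3: 3 − 3 = 0
  item 4: 3 − 0 = 3
  item 5: 3 − 2 = 1
  item 6: 3 − 3 = 0
  item 7: 3 − 2 = 1
  item 8: 1
  item 9: 3
Total = 3 + 2 + 0 + 3 + 1 + 0 + 1 + 1 + 3 = 14

14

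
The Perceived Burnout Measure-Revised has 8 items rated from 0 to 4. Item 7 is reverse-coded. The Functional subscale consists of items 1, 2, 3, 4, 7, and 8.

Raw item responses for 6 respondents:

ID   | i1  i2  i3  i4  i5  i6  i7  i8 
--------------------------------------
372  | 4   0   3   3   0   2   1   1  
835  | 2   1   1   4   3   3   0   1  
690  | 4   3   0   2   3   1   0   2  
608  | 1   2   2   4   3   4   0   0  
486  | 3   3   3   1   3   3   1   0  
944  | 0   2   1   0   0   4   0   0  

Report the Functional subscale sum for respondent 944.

7

Respondent 944 raw: 0, 2, 1, 0, 0, 4, 0, 0.
Functional items: 1, 2, 3, 4, 7, 8.
Reverse-coded (reversed = (0+4) − raw = 4 − raw):
  item 1: 0
  item 2: 2
  item 3: 1
  item 4: 0
  item 7: 4 − 0 = 4
  item 8: 0
Sum = 0 + 2 + 1 + 0 + 4 + 0 = 7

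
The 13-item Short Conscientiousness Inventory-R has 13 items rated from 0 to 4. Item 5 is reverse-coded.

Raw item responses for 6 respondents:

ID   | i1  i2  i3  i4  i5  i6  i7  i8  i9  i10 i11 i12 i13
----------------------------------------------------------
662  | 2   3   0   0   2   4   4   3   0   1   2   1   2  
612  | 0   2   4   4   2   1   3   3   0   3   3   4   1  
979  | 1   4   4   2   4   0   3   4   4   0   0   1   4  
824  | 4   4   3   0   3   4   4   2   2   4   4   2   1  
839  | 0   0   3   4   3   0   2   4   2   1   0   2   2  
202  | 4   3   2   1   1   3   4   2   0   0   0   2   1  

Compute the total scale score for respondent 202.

25

Respondent 202 raw: 4, 3, 2, 1, 1, 3, 4, 2, 0, 0, 0, 2, 1.
Reverse-coded (on a 0–4 scale, reversed = 4 − raw):
  item 1: 4
  item 2: 3
  item 3: 2
  item 4: 1
  item 5: 4 − 1 = 3
  item 6: 3
  item 7: 4
  item 8: 2
  item 9: 0
  item 10: 0
  item 11: 0
  item 12: 2
  item 13: 1
Sum = 4 + 3 + 2 + 1 + 3 + 3 + 4 + 2 + 0 + 0 + 0 + 2 + 1 = 25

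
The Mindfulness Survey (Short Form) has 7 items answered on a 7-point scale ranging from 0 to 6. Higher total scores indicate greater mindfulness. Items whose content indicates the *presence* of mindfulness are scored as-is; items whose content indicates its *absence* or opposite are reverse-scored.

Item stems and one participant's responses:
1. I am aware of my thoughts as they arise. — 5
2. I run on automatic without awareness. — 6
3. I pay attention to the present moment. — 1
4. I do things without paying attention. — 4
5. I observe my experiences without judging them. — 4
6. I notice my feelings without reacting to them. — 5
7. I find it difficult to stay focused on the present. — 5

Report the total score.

Items 2, 4, 7 describe the absence/opposite of mindfulness → reverse-score.
reversed = (0+6) − raw = 6 − raw.
  item 1: 5
  item 2: 6 − 6 = 0
  item 3: 1
  item 4: 6 − 4 = 2
  item 5: 4
  item 6: 5
  item 7: 6 − 5 = 1
Total = 5 + 0 + 1 + 2 + 4 + 5 + 1 = 18

18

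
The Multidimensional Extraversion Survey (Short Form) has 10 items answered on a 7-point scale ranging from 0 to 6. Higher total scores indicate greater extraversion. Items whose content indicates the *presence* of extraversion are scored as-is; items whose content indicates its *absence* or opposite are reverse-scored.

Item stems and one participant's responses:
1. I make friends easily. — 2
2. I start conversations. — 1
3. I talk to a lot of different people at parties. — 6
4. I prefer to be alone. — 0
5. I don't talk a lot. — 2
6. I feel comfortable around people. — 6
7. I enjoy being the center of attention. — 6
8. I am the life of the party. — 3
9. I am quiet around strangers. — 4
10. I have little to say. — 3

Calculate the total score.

39

Items 4, 5, 9, 10 describe the absence/opposite of extraversion → reverse-score.
reverse-coded value = 6 − response.
  item 1: 2
  item 2: 1
  item 3: 6
  item 4: 6 − 0 = 6
  item 5: 6 − 2 = 4
  item 6: 6
  item 7: 6
  item 8: 3
  item 9: 6 − 4 = 2
  item 10: 6 − 3 = 3
Total = 2 + 1 + 6 + 6 + 4 + 6 + 6 + 3 + 2 + 3 = 39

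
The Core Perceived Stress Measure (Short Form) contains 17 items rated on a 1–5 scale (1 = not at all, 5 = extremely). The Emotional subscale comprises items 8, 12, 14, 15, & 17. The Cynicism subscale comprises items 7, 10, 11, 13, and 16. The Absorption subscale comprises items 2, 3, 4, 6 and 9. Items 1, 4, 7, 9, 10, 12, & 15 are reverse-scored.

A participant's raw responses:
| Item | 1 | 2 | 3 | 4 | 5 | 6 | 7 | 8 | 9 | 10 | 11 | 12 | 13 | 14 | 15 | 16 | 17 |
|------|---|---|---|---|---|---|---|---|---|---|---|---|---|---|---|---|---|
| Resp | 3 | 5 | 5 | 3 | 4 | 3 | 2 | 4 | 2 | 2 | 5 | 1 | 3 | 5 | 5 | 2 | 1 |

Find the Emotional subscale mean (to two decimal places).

Emotional items: 8, 12, 14, 15, 17.
Of these, items 12 and 15 are reverse-scored; on a 1–5 scale, reversed = 6 − raw.
  item 8: 4
  item 12: 6 − 1 = 5
  item 14: 5
  item 15: 6 − 5 = 1
  item 17: 1
Sum = 4 + 5 + 5 + 1 + 1 = 16
Mean = 16 / 5 = 3.20

3.20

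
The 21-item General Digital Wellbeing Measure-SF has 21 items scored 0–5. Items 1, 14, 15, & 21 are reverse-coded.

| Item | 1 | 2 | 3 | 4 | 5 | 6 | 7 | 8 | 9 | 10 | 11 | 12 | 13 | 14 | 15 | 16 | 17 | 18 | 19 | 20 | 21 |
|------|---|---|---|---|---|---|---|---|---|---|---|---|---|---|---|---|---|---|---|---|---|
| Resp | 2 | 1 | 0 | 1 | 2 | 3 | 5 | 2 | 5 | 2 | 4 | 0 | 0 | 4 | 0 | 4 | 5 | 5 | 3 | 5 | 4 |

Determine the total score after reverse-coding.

Reversing items 1, 14, 15, and 21 with 5 − raw:
Total = (5−2) + 1 + 0 + 1 + 2 + 3 + 5 + 2 + 5 + 2 + 4 + 0 + 0 + (5−4) + (5−0) + 4 + 5 + 5 + 3 + 5 + (5−4)
      = 3 + 1 + 0 + 1 + 2 + 3 + 5 + 2 + 5 + 2 + 4 + 0 + 0 + 1 + 5 + 4 + 5 + 5 + 3 + 5 + 1 = 57

57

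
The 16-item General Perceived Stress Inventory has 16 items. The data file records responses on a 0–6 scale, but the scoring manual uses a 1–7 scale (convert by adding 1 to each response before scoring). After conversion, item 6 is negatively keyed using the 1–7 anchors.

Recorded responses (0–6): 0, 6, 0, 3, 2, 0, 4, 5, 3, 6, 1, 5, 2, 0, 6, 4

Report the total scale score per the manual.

Convert to 1–7: 1, 7, 1, 4, 3, 1, 5, 6, 4, 7, 2, 6, 3, 1, 7, 5
Reverse-coded (reversed = (1+7) − raw = 8 − raw):
  item 6: 8 − 1 = 7
Scored: 1, 7, 1, 4, 3, 7, 5, 6, 4, 7, 2, 6, 3, 1, 7, 5
Total = 69

69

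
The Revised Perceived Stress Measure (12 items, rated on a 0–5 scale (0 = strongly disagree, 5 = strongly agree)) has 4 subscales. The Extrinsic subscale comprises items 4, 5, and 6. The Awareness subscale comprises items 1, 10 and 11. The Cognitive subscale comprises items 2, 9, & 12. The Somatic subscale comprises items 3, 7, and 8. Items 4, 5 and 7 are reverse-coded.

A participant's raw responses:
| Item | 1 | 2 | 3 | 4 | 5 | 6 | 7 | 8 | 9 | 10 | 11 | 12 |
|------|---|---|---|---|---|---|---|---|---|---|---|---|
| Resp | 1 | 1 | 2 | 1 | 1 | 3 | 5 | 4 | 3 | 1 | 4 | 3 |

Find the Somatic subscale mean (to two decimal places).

2.00

Somatic items: 3, 7, 8.
Of these, item 7 is reverse-coded; reverse-coded value = 5 − response.
  item 3: 2
  item 7: 5 − 5 = 0
  item 8: 4
Sum = 2 + 0 + 4 = 6
Mean = 6 / 3 = 2.00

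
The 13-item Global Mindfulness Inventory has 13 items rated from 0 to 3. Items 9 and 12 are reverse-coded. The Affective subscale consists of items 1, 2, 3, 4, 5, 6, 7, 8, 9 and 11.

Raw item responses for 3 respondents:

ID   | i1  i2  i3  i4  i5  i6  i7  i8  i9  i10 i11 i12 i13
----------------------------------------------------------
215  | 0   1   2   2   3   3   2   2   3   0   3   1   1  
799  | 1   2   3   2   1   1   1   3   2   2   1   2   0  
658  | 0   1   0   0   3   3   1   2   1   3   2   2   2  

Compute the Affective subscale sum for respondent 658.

Respondent 658 raw: 0, 1, 0, 0, 3, 3, 1, 2, 1, 3, 2, 2, 2.
Affective items: 1, 2, 3, 4, 5, 6, 7, 8, 9, 11.
Reverse-coded (reversed = (0+3) − raw = 3 − raw):
  item 1: 0
  item 2: 1
  item 3: 0
  item 4: 0
  item 5: 3
  item 6: 3
  item 7: 1
  item 8: 2
  item 9: 3 − 1 = 2
  item 11: 2
Sum = 0 + 1 + 0 + 0 + 3 + 3 + 1 + 2 + 2 + 2 = 14

14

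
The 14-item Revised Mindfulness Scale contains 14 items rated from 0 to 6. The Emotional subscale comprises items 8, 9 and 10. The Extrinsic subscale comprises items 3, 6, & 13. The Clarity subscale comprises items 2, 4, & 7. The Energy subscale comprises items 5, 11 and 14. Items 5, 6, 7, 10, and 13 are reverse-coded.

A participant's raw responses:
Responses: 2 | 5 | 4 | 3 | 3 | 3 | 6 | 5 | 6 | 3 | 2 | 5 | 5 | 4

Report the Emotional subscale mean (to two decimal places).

Emotional items: 8, 9, 10.
Of these, item 10 is reverse-coded; on a 0–6 scale, reversed = 6 − raw.
  item 8: 5
  item 9: 6
  item 10: 6 − 3 = 3
Sum = 5 + 6 + 3 = 14
Mean = 14 / 3 = 4.67

4.67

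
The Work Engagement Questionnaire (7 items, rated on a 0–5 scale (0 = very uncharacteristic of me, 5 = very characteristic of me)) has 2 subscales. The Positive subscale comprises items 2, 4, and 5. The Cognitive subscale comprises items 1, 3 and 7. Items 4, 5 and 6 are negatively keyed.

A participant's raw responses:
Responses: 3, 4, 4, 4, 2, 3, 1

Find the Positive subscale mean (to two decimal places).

2.67

Positive items: 2, 4, 5.
Of these, items 4 and 5 are negatively keyed; on a 0–5 scale, reversed = 5 − raw.
  item 2: 4
  item 4: 5 − 4 = 1
  item 5: 5 − 2 = 3
Sum = 4 + 1 + 3 = 8
Mean = 8 / 3 = 2.67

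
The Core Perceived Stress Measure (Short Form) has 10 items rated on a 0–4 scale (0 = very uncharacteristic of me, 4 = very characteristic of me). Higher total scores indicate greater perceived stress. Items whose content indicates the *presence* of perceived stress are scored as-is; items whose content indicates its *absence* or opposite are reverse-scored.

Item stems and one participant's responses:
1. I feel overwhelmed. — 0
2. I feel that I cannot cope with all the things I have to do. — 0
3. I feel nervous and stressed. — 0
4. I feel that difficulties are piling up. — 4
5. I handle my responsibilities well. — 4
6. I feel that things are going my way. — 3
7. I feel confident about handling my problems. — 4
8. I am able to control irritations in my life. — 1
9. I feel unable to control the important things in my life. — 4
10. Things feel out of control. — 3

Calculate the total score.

Items 5, 6, 7, 8 describe the absence/opposite of perceived stress → reverse-score.
reverse-coded value = 4 − response.
  item 1: 0
  item 2: 0
  item 3: 0
  item 4: 4
  item 5: 4 − 4 = 0
  item 6: 4 − 3 = 1
  item 7: 4 − 4 = 0
  item 8: 4 − 1 = 3
  item 9: 4
  item 10: 3
Total = 0 + 0 + 0 + 4 + 0 + 1 + 0 + 3 + 4 + 3 = 15

15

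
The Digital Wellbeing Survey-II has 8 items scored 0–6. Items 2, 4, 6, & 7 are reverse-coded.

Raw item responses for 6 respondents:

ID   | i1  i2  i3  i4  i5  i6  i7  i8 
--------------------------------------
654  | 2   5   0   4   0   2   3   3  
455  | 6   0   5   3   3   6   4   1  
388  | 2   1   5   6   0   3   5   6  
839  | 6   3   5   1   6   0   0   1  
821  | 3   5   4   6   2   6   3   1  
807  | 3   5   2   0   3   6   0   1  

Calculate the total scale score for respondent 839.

38

Respondent 839 raw: 6, 3, 5, 1, 6, 0, 0, 1.
Reverse-coded (reverse-coded value = 6 − response):
  item 1: 6
  item 2: 6 − 3 = 3
  item 3: 5
  item 4: 6 − 1 = 5
  item 5: 6
  item 6: 6 − 0 = 6
  item 7: 6 − 0 = 6
  item 8: 1
Sum = 6 + 3 + 5 + 5 + 6 + 6 + 6 + 1 = 38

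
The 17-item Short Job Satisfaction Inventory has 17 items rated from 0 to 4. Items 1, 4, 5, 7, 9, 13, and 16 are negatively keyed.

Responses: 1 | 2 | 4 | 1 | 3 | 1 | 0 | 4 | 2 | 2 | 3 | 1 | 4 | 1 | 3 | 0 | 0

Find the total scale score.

Apply reverse scoring (reverse-coded value = 4 − response):
  item 1: 4 − 1 = 3
  item 4: 4 − 1 = 3
  item 5: 4 − 3 = 1
  item 7: 4 − 0 = 4
  item 9: 4 − 2 = 2
  item 13: 4 − 4 = 0
  item 16: 4 − 0 = 4
After reverse-coding: 3, 2, 4, 3, 1, 1, 4, 4, 2, 2, 3, 1, 0, 1, 3, 4, 0
Total = 3 + 2 + 4 + 3 + 1 + 1 + 4 + 4 + 2 + 2 + 3 + 1 + 0 + 1 + 3 + 4 + 0 = 38

38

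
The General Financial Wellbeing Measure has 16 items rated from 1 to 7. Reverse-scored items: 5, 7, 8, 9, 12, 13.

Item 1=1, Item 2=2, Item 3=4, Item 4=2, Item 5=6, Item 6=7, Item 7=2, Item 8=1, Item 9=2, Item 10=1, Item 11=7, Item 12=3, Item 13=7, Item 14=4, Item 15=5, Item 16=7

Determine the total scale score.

67

Apply reverse scoring (reverse-coded value = 8 − response):
  item 5: 8 − 6 = 2
  item 7: 8 − 2 = 6
  item 8: 8 − 1 = 7
  item 9: 8 − 2 = 6
  item 12: 8 − 3 = 5
  item 13: 8 − 7 = 1
After reverse-coding: 1, 2, 4, 2, 2, 7, 6, 7, 6, 1, 7, 5, 1, 4, 5, 7
Total = 1 + 2 + 4 + 2 + 2 + 7 + 6 + 7 + 6 + 1 + 7 + 5 + 1 + 4 + 5 + 7 = 67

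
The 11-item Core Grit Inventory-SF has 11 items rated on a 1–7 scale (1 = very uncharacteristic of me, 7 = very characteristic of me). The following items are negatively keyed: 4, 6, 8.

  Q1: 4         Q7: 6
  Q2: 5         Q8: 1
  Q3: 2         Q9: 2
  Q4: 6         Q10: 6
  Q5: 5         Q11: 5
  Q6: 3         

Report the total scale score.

49

Negatively keyed items use 8 − raw:
  item 4: 8 − 6 = 2
  item 6: 8 − 3 = 5
  item 8: 8 − 1 = 7
Scored items: 4, 5, 2, 2, 5, 5, 6, 7, 2, 6, 5
Total = 4 + 5 + 2 + 2 + 5 + 5 + 6 + 7 + 2 + 6 + 5 = 49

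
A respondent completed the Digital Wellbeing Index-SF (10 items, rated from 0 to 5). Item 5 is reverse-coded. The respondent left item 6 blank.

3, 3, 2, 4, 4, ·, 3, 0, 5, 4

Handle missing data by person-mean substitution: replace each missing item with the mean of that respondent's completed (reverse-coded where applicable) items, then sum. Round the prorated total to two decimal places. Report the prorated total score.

Reverse-coded (reversed = (0+5) − raw = 5 − raw):
  item 5: 5 − 4 = 1
Completed scored items (9 of 10): 3, 3, 2, 4, 1, 3, 0, 5, 4; sum = 25.
Person mean = 25 / 9 ≈ 2.7778
Prorated total = (25 / 9) × 10 = 27.78 (to 2 dp)

27.78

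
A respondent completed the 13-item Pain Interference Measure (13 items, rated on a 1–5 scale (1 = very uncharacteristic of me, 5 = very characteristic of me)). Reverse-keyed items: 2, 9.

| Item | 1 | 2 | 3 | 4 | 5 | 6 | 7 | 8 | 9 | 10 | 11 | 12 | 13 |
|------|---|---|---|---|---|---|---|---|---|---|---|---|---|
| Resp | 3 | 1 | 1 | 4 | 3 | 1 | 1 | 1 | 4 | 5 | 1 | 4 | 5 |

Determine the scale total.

36

Reverse-keyed items use 6 − raw:
  item 2: 6 − 1 = 5
  item 9: 6 − 4 = 2
After reverse-coding: 3, 5, 1, 4, 3, 1, 1, 1, 2, 5, 1, 4, 5
Total = 3 + 5 + 1 + 4 + 3 + 1 + 1 + 1 + 2 + 5 + 1 + 4 + 5 = 36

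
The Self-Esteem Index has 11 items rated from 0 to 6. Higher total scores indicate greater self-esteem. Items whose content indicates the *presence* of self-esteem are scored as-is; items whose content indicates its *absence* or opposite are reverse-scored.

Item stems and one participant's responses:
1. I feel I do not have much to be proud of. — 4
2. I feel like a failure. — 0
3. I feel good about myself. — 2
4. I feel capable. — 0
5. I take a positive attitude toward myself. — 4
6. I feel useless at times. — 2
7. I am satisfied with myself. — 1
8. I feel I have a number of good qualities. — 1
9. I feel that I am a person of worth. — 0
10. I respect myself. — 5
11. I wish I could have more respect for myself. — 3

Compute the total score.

Items 1, 2, 6, 11 describe the absence/opposite of self-esteem → reverse-score.
on a 0–6 scale, reversed = 6 − raw.
  item 1: 6 − 4 = 2
  item 2: 6 − 0 = 6
  item 3: 2
  item 4: 0
  item 5: 4
  item 6: 6 − 2 = 4
  item 7: 1
  item 8: 1
  item 9: 0
  item 10: 5
  item 11: 6 − 3 = 3
Total = 2 + 6 + 2 + 0 + 4 + 4 + 1 + 1 + 0 + 5 + 3 = 28

28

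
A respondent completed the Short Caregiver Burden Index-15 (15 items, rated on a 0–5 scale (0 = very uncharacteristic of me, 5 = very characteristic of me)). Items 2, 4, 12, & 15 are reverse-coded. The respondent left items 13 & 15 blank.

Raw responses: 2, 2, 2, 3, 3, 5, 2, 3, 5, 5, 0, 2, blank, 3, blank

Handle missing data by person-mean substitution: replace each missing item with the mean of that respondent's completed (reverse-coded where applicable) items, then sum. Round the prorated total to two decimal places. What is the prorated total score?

Reverse-coded (reversed = (0+5) − raw = 5 − raw):
  item 2: 5 − 2 = 3
  item 4: 5 − 3 = 2
  item 12: 5 − 2 = 3
Completed scored items (13 of 15): 2, 3, 2, 2, 3, 5, 2, 3, 5, 5, 0, 3, 3; sum = 38.
Person mean = 38 / 13 ≈ 2.9231
Prorated total = (38 / 13) × 15 = 43.85 (to 2 dp)

43.85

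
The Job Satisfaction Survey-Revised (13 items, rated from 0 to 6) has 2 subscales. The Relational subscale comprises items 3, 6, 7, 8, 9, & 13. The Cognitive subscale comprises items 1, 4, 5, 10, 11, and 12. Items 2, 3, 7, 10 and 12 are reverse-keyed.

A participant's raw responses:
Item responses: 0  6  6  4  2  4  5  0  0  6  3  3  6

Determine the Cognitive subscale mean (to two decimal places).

Cognitive items: 1, 4, 5, 10, 11, 12.
Of these, items 10 and 12 are reverse-keyed; reversed = (0+6) − raw = 6 − raw.
  item 1: 0
  item 4: 4
  item 5: 2
  item 10: 6 − 6 = 0
  item 11: 3
  item 12: 6 − 3 = 3
Sum = 0 + 4 + 2 + 0 + 3 + 3 = 12
Mean = 12 / 6 = 2.00

2.00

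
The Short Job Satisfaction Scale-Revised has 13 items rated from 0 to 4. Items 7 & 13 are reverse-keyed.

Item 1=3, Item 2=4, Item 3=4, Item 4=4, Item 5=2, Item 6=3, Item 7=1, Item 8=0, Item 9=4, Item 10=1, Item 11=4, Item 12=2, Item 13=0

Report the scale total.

38

Reversing items 7 and 13 with 4 − raw:
Total = 3 + 4 + 4 + 4 + 2 + 3 + (4−1) + 0 + 4 + 1 + 4 + 2 + (4−0)
      = 3 + 4 + 4 + 4 + 2 + 3 + 3 + 0 + 4 + 1 + 4 + 2 + 4 = 38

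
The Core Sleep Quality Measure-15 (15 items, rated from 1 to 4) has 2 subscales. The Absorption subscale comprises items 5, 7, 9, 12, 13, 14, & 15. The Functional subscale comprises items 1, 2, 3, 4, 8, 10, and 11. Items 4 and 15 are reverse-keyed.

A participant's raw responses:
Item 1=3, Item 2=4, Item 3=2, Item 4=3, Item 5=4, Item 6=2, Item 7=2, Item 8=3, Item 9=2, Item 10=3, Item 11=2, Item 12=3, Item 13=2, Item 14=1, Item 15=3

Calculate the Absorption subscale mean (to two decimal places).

Absorption items: 5, 7, 9, 12, 13, 14, 15.
Of these, item 15 is reverse-keyed; reversed = (1+4) − raw = 5 − raw.
  item 5: 4
  item 7: 2
  item 9: 2
  item 12: 3
  item 13: 2
  item 14: 1
  item 15: 5 − 3 = 2
Sum = 4 + 2 + 2 + 3 + 2 + 1 + 2 = 16
Mean = 16 / 7 = 2.29

2.29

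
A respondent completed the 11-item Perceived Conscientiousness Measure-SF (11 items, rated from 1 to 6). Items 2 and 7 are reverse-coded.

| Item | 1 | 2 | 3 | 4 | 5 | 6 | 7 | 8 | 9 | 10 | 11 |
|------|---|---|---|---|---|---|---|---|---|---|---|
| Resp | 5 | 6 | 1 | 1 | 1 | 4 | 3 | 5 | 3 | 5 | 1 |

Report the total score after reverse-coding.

Raw sum = 35. Reverse-coded items: 2, 7; their raw sum = 9.
Each reversal replaces raw with 7 − raw, changing the total by 7 − 2·raw per item.
Total = 35 + 2·7 − 2·9 = 35 + 14 − 18 = 31

31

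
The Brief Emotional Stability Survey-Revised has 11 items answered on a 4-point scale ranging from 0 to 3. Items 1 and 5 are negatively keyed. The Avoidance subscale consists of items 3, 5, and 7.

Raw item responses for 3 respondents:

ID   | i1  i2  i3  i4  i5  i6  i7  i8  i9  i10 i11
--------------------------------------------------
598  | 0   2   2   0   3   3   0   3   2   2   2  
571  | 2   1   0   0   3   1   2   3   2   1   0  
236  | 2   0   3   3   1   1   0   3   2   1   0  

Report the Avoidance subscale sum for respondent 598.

Respondent 598 raw: 0, 2, 2, 0, 3, 3, 0, 3, 2, 2, 2.
Avoidance items: 3, 5, 7.
Reverse-coded (reverse-coded value = 3 − response):
  item 3: 2
  item 5: 3 − 3 = 0
  item 7: 0
Sum = 2 + 0 + 0 = 2

2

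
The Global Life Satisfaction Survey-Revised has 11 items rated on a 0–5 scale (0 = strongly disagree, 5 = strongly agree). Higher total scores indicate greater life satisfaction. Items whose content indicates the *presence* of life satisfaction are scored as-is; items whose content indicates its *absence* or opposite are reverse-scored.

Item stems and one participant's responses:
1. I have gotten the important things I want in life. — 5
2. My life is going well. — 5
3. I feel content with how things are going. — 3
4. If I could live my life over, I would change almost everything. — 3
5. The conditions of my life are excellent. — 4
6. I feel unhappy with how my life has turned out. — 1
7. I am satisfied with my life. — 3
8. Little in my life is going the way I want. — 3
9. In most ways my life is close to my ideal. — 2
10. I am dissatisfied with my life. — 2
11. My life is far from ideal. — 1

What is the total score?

37

Items 4, 6, 8, 10, 11 describe the absence/opposite of life satisfaction → reverse-score.
reversed = (0+5) − raw = 5 − raw.
  item 1: 5
  item 2: 5
  item 3: 3
  item 4: 5 − 3 = 2
  item 5: 4
  item 6: 5 − 1 = 4
  item 7: 3
  item 8: 5 − 3 = 2
  item 9: 2
  item 10: 5 − 2 = 3
  item 11: 5 − 1 = 4
Total = 5 + 5 + 3 + 2 + 4 + 4 + 3 + 2 + 2 + 3 + 4 = 37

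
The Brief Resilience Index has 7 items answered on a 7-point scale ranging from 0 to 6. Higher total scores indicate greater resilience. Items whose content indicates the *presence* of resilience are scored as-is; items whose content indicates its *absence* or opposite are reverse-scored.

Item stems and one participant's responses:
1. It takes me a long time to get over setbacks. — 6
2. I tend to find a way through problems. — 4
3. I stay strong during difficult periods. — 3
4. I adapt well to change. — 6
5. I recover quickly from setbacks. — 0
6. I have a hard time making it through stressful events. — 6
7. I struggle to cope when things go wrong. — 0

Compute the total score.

19

Items 1, 6, 7 describe the absence/opposite of resilience → reverse-score.
reversed = (0+6) − raw = 6 − raw.
  item 1: 6 − 6 = 0
  item 2: 4
  item 3: 3
  item 4: 6
  item 5: 0
  item 6: 6 − 6 = 0
  item 7: 6 − 0 = 6
Total = 0 + 4 + 3 + 6 + 0 + 0 + 6 = 19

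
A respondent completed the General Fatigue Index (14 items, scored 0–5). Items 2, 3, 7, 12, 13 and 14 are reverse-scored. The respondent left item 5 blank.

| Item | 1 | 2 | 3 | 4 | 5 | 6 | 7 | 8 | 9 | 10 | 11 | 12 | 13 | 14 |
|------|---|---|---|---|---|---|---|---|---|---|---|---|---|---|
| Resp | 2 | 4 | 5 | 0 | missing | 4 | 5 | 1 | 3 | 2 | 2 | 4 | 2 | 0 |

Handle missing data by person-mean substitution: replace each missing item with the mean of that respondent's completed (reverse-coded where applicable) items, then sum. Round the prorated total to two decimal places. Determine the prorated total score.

Reverse-coded (on a 0–5 scale, reversed = 5 − raw):
  item 2: 5 − 4 = 1
  item 3: 5 − 5 = 0
  item 7: 5 − 5 = 0
  item 12: 5 − 4 = 1
  item 13: 5 − 2 = 3
  item 14: 5 − 0 = 5
Completed scored items (13 of 14): 2, 1, 0, 0, 4, 0, 1, 3, 2, 2, 1, 3, 5; sum = 24.
Person mean = 24 / 13 ≈ 1.8462
Prorated total = (24 / 13) × 14 = 25.85 (to 2 dp)

25.85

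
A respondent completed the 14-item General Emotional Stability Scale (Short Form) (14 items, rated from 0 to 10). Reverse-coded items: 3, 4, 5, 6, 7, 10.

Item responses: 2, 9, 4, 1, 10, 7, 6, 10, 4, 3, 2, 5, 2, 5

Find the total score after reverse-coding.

68

Reversing items 3, 4, 5, 6, 7 and 10 with 10 − raw:
Total = 2 + 9 + (10−4) + (10−1) + (10−10) + (10−7) + (10−6) + 10 + 4 + (10−3) + 2 + 5 + 2 + 5
      = 2 + 9 + 6 + 9 + 0 + 3 + 4 + 10 + 4 + 7 + 2 + 5 + 2 + 5 = 68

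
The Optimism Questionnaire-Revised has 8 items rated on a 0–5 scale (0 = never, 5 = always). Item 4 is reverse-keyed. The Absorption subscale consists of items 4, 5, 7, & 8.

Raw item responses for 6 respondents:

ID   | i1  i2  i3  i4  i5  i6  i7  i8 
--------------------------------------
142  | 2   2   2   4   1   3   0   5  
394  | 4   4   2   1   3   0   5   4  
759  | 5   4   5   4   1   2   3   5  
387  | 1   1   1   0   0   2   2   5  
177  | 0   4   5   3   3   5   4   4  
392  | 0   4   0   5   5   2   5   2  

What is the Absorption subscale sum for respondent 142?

7

Respondent 142 raw: 2, 2, 2, 4, 1, 3, 0, 5.
Absorption items: 4, 5, 7, 8.
Reverse-coded (reversed = (0+5) − raw = 5 − raw):
  item 4: 5 − 4 = 1
  item 5: 1
  item 7: 0
  item 8: 5
Sum = 1 + 1 + 0 + 5 = 7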